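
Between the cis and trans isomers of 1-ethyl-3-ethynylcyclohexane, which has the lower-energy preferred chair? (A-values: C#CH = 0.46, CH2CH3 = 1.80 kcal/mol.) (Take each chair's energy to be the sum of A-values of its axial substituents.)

At 1,3 positions (parity same): cis → (e,e or a,a); trans → (a,e or e,a).
Best chair for cis: E = 0.00 kcal/mol; best chair for trans: E = 0.46 kcal/mol.
The cis isomer is lower by 0.46 kcal/mol.

cis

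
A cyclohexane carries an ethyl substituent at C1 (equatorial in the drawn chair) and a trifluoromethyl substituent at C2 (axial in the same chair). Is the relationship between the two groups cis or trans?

cis

C1 and C2 have opposite parity, so their axial bonds point in opposite directions.
With opposite-parity carbons, two substituents on the same face are one axial and one equatorial; opposite faces give both axial or both equatorial.
Here the groups are equatorial/axial → same face → cis.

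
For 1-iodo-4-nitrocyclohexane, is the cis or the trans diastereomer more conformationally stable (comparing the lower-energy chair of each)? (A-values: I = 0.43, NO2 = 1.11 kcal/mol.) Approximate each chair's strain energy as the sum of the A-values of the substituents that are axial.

At 1,4 positions (parity opposite): cis → (a,e or e,a); trans → (e,e or a,a).
Best chair for cis: E = 0.43 kcal/mol; best chair for trans: E = 0.00 kcal/mol.
The trans isomer is lower by 0.43 kcal/mol.

trans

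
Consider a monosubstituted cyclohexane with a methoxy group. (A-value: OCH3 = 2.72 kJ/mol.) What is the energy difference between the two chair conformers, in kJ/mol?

A monosubstituted cyclohexane has one chair with the methoxy group axial (E = A = 2.72 kJ/mol) and one with it equatorial (E = 0).
ΔE = 2.72 − 0 = 2.72 kJ/mol.

2.72 kJ/mol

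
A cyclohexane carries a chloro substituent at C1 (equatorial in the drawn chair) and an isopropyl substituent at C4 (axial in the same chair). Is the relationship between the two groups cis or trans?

cis

C1 and C4 have opposite parity, so their axial bonds point in opposite directions.
With opposite-parity carbons, two substituents on the same face are one axial and one equatorial; opposite faces give both axial or both equatorial.
Here the groups are equatorial/axial → same face → cis.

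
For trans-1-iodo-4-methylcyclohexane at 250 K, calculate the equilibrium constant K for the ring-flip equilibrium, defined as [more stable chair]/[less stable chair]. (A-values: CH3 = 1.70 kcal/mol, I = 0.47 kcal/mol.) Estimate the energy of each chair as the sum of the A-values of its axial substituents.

K ≈ 78.9

C1 and C4 have opposite parity, so for the trans isomer the two substituents are e,e in one chair and a,a in the other.
Chair I (methyl axial, iodo axial): E = 2.17 kcal/mol; chair II (methyl equatorial, iodo equatorial): E = 0.00 kcal/mol.
ΔG = 2.17 kcal/mol between the two chairs.
K = exp(ΔG/RT) with R = 1.987×10⁻³ kcal mol⁻¹ K⁻¹ and T = 250 K gives K ≈ 78.9.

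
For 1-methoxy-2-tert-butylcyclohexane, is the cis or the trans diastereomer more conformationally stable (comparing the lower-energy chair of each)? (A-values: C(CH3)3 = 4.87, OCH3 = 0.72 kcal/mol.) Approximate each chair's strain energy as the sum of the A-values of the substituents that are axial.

trans

At 1,2 positions (parity opposite): cis → (a,e or e,a); trans → (e,e or a,a).
Best chair for cis: E = 0.72 kcal/mol; best chair for trans: E = 0.00 kcal/mol.
The trans isomer is lower by 0.72 kcal/mol.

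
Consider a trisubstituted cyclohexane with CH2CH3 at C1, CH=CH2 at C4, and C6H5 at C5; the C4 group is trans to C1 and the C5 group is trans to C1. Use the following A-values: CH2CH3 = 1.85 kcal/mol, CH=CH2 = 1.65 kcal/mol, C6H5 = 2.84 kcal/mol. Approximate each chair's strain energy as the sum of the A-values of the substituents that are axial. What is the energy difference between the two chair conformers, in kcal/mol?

Chair I (ethyl axial, vinyl axial, phenyl equatorial): E = 3.50 kcal/mol.
Chair II (ethyl equatorial, vinyl equatorial, phenyl axial): E = 2.84 kcal/mol.
ΔE = 3.50 − 2.84 = 0.66 kcal/mol; chair II is more stable.

0.66 kcal/mol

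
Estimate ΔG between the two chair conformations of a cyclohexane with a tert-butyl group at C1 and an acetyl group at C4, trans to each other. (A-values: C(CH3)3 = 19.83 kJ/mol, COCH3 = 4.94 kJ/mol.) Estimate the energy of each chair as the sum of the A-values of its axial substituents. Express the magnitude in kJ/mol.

C1 and C4 have opposite parity, so for the trans isomer the two substituents are e,e in one chair and a,a in the other.
Chair I (tert-butyl axial, acetyl axial): E = 24.77 kJ/mol.
Chair II (tert-butyl equatorial, acetyl equatorial): E = 0.00 kJ/mol.
ΔE = 24.77 − 0.00 = 24.77 kJ/mol; chair II is more stable.

24.77 kJ/mol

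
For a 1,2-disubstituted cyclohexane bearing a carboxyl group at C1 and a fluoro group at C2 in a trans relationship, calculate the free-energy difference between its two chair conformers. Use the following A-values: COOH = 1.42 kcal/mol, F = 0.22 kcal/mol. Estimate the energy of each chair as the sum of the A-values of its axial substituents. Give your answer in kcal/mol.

1.64 kcal/mol

C1 and C2 have opposite parity, so for the trans isomer the two substituents are e,e in one chair and a,a in the other.
Chair I (carboxyl axial, fluoro axial): E = 1.64 kcal/mol.
Chair II (carboxyl equatorial, fluoro equatorial): E = 0.00 kcal/mol.
ΔE = 1.64 − 0.00 = 1.64 kcal/mol; chair II is more stable.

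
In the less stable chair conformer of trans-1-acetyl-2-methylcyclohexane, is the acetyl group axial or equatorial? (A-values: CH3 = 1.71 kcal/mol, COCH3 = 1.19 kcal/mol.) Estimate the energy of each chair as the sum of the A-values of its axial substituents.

axial

C1 and C2 have opposite parity, so for the trans isomer the two substituents are e,e in one chair and a,a in the other.
Chair I (methyl axial, acetyl axial): E = 2.90 kcal/mol.
Chair II (methyl equatorial, acetyl equatorial): E = 0.00 kcal/mol.
Chair I is the less stable (higher-energy) conformer, and in that chair the acetyl group is axial.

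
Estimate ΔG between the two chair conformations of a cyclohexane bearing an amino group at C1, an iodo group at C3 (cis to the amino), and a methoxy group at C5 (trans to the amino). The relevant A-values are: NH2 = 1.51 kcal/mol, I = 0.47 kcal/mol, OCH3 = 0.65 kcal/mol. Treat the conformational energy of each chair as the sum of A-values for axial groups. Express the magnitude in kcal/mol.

1.33 kcal/mol

Chair I (amino axial, iodo axial, methoxy equatorial): E = 1.98 kcal/mol.
Chair II (amino equatorial, iodo equatorial, methoxy axial): E = 0.65 kcal/mol.
ΔE = 1.98 − 0.65 = 1.33 kcal/mol; chair II is more stable.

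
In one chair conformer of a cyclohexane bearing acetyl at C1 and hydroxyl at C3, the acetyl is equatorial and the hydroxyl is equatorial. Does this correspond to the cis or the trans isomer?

cis

C1 and C3 have the same parity, so their axial bonds point in the same direction.
With same-parity carbons, two substituents on the same face are both axial or both equatorial; opposite faces give one of each.
Here the groups are equatorial/equatorial → same face → cis.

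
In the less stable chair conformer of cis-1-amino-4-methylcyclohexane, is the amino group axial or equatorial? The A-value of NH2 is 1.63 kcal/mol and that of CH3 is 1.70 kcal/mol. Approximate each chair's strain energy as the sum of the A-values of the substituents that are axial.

equatorial

C1 and C4 have opposite parity, so for the cis isomer the two substituents are one axial and one equatorial in each chair.
Chair I (amino axial, methyl equatorial): E = 1.63 kcal/mol.
Chair II (amino equatorial, methyl axial): E = 1.70 kcal/mol.
Chair II is the less stable (higher-energy) conformer, and in that chair the amino group is equatorial.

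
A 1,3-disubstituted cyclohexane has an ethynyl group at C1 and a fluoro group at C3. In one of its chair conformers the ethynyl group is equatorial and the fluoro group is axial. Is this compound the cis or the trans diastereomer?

trans

C1 and C3 have the same parity, so their axial bonds point in the same direction.
With same-parity carbons, two substituents on the same face are both axial or both equatorial; opposite faces give one of each.
Here the groups are equatorial/axial → opposite face → trans.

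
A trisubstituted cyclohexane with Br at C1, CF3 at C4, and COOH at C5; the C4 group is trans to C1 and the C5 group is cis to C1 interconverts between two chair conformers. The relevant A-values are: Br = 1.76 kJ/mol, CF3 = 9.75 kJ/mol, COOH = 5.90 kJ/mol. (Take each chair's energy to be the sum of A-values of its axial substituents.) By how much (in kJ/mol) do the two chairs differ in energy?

17.41 kJ/mol

Chair I (bromo axial, trifluoromethyl axial, carboxyl axial): E = 17.41 kJ/mol.
Chair II (bromo equatorial, trifluoromethyl equatorial, carboxyl equatorial): E = 0.00 kJ/mol.
ΔE = 17.41 − 0.00 = 17.41 kJ/mol; chair II is more stable.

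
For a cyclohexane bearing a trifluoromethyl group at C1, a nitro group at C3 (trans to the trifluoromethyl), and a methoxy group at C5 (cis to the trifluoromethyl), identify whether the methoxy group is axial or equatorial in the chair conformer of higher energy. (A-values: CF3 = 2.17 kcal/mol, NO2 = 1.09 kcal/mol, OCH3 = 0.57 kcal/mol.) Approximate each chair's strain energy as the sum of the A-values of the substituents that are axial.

Chair I (trifluoromethyl axial, nitro equatorial, methoxy axial): E = 2.74 kcal/mol.
Chair II (trifluoromethyl equatorial, nitro axial, methoxy equatorial): E = 1.09 kcal/mol.
Chair I is the less stable (higher-energy) conformer, and in that chair the methoxy group is axial.

axial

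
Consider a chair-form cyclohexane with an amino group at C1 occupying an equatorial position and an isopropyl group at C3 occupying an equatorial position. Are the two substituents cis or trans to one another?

cis

C1 and C3 have the same parity, so their axial bonds point in the same direction.
With same-parity carbons, two substituents on the same face are both axial or both equatorial; opposite faces give one of each.
Here the groups are equatorial/equatorial → same face → cis.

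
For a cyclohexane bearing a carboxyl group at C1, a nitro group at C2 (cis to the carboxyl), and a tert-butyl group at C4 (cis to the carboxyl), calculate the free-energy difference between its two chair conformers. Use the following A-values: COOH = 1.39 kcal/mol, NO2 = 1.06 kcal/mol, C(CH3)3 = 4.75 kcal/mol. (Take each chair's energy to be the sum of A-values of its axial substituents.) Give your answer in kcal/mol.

4.42 kcal/mol

Chair I (carboxyl axial, nitro equatorial, tert-butyl equatorial): E = 1.39 kcal/mol.
Chair II (carboxyl equatorial, nitro axial, tert-butyl axial): E = 5.81 kcal/mol.
ΔE = 5.81 − 1.39 = 4.42 kcal/mol; chair I is more stable.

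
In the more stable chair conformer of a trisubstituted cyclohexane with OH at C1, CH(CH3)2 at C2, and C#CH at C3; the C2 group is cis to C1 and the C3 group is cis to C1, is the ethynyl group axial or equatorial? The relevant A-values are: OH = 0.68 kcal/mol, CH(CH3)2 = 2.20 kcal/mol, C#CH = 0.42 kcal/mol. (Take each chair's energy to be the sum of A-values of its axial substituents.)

axial

Chair I (hydroxyl axial, isopropyl equatorial, ethynyl axial): E = 1.10 kcal/mol.
Chair II (hydroxyl equatorial, isopropyl axial, ethynyl equatorial): E = 2.20 kcal/mol.
Chair I is the more stable (lower-energy) conformer, and in that chair the ethynyl group is axial.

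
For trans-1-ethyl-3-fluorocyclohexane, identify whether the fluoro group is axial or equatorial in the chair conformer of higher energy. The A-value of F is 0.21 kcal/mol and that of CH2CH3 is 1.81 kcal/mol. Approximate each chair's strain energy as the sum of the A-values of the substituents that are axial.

equatorial

C1 and C3 have the same parity, so for the trans isomer the two substituents are one axial and one equatorial in each chair.
Chair I (fluoro axial, ethyl equatorial): E = 0.21 kcal/mol.
Chair II (fluoro equatorial, ethyl axial): E = 1.81 kcal/mol.
Chair II is the less stable (higher-energy) conformer, and in that chair the fluoro group is equatorial.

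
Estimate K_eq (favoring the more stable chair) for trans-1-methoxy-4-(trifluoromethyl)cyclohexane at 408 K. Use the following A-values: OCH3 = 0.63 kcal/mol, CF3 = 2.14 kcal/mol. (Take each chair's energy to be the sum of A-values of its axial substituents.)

K ≈ 30.5

C1 and C4 have opposite parity, so for the trans isomer the two substituents are e,e in one chair and a,a in the other.
Chair I (methoxy axial, trifluoromethyl axial): E = 2.77 kcal/mol; chair II (methoxy equatorial, trifluoromethyl equatorial): E = 0.00 kcal/mol.
ΔG = 2.77 kcal/mol between the two chairs.
K = exp(ΔG/RT) with R = 1.987×10⁻³ kcal mol⁻¹ K⁻¹ and T = 408 K gives K ≈ 30.5.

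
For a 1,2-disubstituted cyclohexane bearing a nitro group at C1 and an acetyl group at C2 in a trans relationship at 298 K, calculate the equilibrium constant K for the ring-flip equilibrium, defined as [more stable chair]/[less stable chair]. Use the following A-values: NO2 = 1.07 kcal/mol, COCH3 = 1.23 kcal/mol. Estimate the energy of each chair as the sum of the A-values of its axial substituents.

C1 and C2 have opposite parity, so for the trans isomer the two substituents are e,e in one chair and a,a in the other.
Chair I (nitro axial, acetyl axial): E = 2.30 kcal/mol; chair II (nitro equatorial, acetyl equatorial): E = 0.00 kcal/mol.
ΔG = 2.30 kcal/mol between the two chairs.
K = exp(ΔG/RT) with R = 1.987×10⁻³ kcal mol⁻¹ K⁻¹ and T = 298 K gives K ≈ 48.6.

K ≈ 48.6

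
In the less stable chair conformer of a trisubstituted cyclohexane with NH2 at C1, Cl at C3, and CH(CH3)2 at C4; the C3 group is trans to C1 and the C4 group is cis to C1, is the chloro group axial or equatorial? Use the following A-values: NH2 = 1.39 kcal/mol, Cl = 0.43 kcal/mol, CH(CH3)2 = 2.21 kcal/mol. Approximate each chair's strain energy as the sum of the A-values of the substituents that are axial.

Chair I (amino axial, chloro equatorial, isopropyl equatorial): E = 1.39 kcal/mol.
Chair II (amino equatorial, chloro axial, isopropyl axial): E = 2.64 kcal/mol.
Chair II is the less stable (higher-energy) conformer, and in that chair the chloro group is axial.

axial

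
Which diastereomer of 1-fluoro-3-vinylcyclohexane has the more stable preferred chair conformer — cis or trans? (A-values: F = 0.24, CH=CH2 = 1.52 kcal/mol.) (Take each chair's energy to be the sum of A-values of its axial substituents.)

cis

At 1,3 positions (parity same): cis → (e,e or a,a); trans → (a,e or e,a).
Best chair for cis: E = 0.00 kcal/mol; best chair for trans: E = 0.24 kcal/mol.
The cis isomer is lower by 0.24 kcal/mol.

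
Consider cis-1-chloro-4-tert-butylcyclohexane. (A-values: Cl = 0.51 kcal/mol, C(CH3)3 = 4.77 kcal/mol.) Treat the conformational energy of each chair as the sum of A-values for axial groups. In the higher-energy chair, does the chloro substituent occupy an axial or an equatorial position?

equatorial

C1 and C4 have opposite parity, so for the cis isomer the two substituents are one axial and one equatorial in each chair.
Chair I (chloro axial, tert-butyl equatorial): E = 0.51 kcal/mol.
Chair II (chloro equatorial, tert-butyl axial): E = 4.77 kcal/mol.
Chair II is the less stable (higher-energy) conformer, and in that chair the chloro group is equatorial.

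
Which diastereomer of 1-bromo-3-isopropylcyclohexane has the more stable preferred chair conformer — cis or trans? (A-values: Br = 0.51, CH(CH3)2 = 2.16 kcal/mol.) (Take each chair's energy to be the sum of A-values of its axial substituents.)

cis

At 1,3 positions (parity same): cis → (e,e or a,a); trans → (a,e or e,a).
Best chair for cis: E = 0.00 kcal/mol; best chair for trans: E = 0.51 kcal/mol.
The cis isomer is lower by 0.51 kcal/mol.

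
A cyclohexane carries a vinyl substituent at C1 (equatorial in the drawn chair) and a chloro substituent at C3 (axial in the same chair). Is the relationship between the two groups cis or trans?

C1 and C3 have the same parity, so their axial bonds point in the same direction.
With same-parity carbons, two substituents on the same face are both axial or both equatorial; opposite faces give one of each.
Here the groups are equatorial/axial → opposite face → trans.

trans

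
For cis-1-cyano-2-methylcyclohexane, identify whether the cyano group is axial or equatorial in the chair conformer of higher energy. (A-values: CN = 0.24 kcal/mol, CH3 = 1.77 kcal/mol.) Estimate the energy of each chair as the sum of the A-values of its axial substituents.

equatorial

C1 and C2 have opposite parity, so for the cis isomer the two substituents are one axial and one equatorial in each chair.
Chair I (cyano axial, methyl equatorial): E = 0.24 kcal/mol.
Chair II (cyano equatorial, methyl axial): E = 1.77 kcal/mol.
Chair II is the less stable (higher-energy) conformer, and in that chair the cyano group is equatorial.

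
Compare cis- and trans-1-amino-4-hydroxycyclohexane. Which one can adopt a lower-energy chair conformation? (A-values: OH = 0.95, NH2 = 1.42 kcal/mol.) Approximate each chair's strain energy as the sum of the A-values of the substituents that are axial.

At 1,4 positions (parity opposite): cis → (a,e or e,a); trans → (e,e or a,a).
Best chair for cis: E = 0.95 kcal/mol; best chair for trans: E = 0.00 kcal/mol.
The trans isomer is lower by 0.95 kcal/mol.

trans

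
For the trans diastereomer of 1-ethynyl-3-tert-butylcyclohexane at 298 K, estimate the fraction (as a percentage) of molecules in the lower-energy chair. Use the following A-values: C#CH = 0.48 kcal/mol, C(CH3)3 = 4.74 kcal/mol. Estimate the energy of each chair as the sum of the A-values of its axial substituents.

C1 and C3 have the same parity, so for the trans isomer the two substituents are one axial and one equatorial in each chair.
Chair I (ethynyl axial, tert-butyl equatorial): E = 0.48 kcal/mol; chair II (ethynyl equatorial, tert-butyl axial): E = 4.74 kcal/mol.
ΔG = 4.26 kcal/mol between the two chairs.
K = exp(ΔG/RT) with R = 1.987×10⁻³ kcal mol⁻¹ K⁻¹ and T = 298 K gives K ≈ 1.33e+03.
Fraction in the lower-energy chair = K/(K+1) = 99.9%.

99.9%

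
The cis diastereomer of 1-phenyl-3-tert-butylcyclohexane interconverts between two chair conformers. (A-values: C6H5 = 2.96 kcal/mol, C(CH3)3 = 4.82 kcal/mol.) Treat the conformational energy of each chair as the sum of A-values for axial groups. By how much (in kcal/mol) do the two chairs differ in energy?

C1 and C3 have the same parity, so for the cis isomer the two substituents are e,e in one chair and a,a in the other.
Chair I (phenyl axial, tert-butyl axial): E = 7.78 kcal/mol.
Chair II (phenyl equatorial, tert-butyl equatorial): E = 0.00 kcal/mol.
ΔE = 7.78 − 0.00 = 7.78 kcal/mol; chair II is more stable.

7.78 kcal/mol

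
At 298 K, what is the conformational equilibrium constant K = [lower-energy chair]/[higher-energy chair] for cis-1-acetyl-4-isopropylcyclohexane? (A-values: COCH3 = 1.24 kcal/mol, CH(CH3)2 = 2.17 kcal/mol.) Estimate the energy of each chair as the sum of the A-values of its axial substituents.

C1 and C4 have opposite parity, so for the cis isomer the two substituents are one axial and one equatorial in each chair.
Chair I (acetyl axial, isopropyl equatorial): E = 1.24 kcal/mol; chair II (acetyl equatorial, isopropyl axial): E = 2.17 kcal/mol.
ΔG = 0.93 kcal/mol between the two chairs.
K = exp(ΔG/RT) with R = 1.987×10⁻³ kcal mol⁻¹ K⁻¹ and T = 298 K gives K ≈ 4.81.

K ≈ 4.81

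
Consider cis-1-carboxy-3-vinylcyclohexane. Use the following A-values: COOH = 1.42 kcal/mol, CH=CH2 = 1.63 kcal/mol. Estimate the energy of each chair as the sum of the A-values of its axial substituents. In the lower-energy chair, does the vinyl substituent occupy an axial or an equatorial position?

equatorial

C1 and C3 have the same parity, so for the cis isomer the two substituents are e,e in one chair and a,a in the other.
Chair I (carboxyl axial, vinyl axial): E = 3.05 kcal/mol.
Chair II (carboxyl equatorial, vinyl equatorial): E = 0.00 kcal/mol.
Chair II is the more stable (lower-energy) conformer, and in that chair the vinyl group is equatorial.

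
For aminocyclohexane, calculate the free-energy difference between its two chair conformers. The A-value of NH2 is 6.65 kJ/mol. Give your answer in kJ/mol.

A monosubstituted cyclohexane has one chair with the amino group axial (E = A = 6.65 kJ/mol) and one with it equatorial (E = 0).
ΔE = 6.65 − 0 = 6.65 kJ/mol.

6.65 kJ/mol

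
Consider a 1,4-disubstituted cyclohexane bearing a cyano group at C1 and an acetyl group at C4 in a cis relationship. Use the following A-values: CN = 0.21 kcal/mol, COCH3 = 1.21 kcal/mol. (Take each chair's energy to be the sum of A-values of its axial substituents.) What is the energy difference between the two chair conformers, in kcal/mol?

C1 and C4 have opposite parity, so for the cis isomer the two substituents are one axial and one equatorial in each chair.
Chair I (cyano axial, acetyl equatorial): E = 0.21 kcal/mol.
Chair II (cyano equatorial, acetyl axial): E = 1.21 kcal/mol.
ΔE = 1.21 − 0.21 = 1.00 kcal/mol; chair I is more stable.

1.00 kcal/mol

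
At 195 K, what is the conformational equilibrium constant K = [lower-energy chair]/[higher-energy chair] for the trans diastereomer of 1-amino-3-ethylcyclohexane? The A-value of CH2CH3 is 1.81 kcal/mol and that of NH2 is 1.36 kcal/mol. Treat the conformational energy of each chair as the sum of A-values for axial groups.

C1 and C3 have the same parity, so for the trans isomer the two substituents are one axial and one equatorial in each chair.
Chair I (ethyl axial, amino equatorial): E = 1.81 kcal/mol; chair II (ethyl equatorial, amino axial): E = 1.36 kcal/mol.
ΔG = 0.45 kcal/mol between the two chairs.
K = exp(ΔG/RT) with R = 1.987×10⁻³ kcal mol⁻¹ K⁻¹ and T = 195 K gives K ≈ 3.19.

K ≈ 3.19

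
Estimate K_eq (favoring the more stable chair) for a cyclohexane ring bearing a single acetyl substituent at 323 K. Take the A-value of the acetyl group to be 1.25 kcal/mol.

K ≈ 7.01

One chair has the acetyl group axial (E = 1.25 kcal/mol) and the other has it equatorial (E = 0).
ΔG = 1.25 kcal/mol between the two chairs.
K = exp(ΔG/RT) with R = 1.987×10⁻³ kcal mol⁻¹ K⁻¹ and T = 323 K gives K ≈ 7.01.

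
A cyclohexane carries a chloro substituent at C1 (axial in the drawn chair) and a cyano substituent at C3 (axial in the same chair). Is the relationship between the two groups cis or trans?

C1 and C3 have the same parity, so their axial bonds point in the same direction.
With same-parity carbons, two substituents on the same face are both axial or both equatorial; opposite faces give one of each.
Here the groups are axial/axial → same face → cis.

cis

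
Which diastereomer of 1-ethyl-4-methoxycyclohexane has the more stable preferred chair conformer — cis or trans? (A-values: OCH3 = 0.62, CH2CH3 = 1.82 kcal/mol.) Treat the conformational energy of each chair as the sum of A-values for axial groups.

trans

At 1,4 positions (parity opposite): cis → (a,e or e,a); trans → (e,e or a,a).
Best chair for cis: E = 0.62 kcal/mol; best chair for trans: E = 0.00 kcal/mol.
The trans isomer is lower by 0.62 kcal/mol.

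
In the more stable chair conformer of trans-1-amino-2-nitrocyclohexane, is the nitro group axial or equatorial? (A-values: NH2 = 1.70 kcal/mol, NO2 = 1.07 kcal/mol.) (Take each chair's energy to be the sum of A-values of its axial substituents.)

equatorial

C1 and C2 have opposite parity, so for the trans isomer the two substituents are e,e in one chair and a,a in the other.
Chair I (amino axial, nitro axial): E = 2.77 kcal/mol.
Chair II (amino equatorial, nitro equatorial): E = 0.00 kcal/mol.
Chair II is the more stable (lower-energy) conformer, and in that chair the nitro group is equatorial.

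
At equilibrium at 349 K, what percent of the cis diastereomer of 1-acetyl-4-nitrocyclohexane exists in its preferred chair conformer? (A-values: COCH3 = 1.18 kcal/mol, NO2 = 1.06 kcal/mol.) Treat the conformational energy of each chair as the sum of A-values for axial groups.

C1 and C4 have opposite parity, so for the cis isomer the two substituents are one axial and one equatorial in each chair.
Chair I (acetyl axial, nitro equatorial): E = 1.18 kcal/mol; chair II (acetyl equatorial, nitro axial): E = 1.06 kcal/mol.
ΔG = 0.12 kcal/mol between the two chairs.
K = exp(ΔG/RT) with R = 1.987×10⁻³ kcal mol⁻¹ K⁻¹ and T = 349 K gives K ≈ 1.19.
Fraction in the lower-energy chair = K/(K+1) = 54.3%.

54.3%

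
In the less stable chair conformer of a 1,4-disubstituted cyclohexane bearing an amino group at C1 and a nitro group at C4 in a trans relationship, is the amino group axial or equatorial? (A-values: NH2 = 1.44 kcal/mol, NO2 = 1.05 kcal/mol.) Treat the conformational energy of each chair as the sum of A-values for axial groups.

axial

C1 and C4 have opposite parity, so for the trans isomer the two substituents are e,e in one chair and a,a in the other.
Chair I (amino axial, nitro axial): E = 2.49 kcal/mol.
Chair II (amino equatorial, nitro equatorial): E = 0.00 kcal/mol.
Chair I is the less stable (higher-energy) conformer, and in that chair the amino group is axial.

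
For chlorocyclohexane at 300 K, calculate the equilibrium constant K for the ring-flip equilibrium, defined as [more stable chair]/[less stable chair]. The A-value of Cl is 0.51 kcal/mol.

One chair has the chloro group axial (E = 0.51 kcal/mol) and the other has it equatorial (E = 0).
ΔG = 0.51 kcal/mol between the two chairs.
K = exp(ΔG/RT) with R = 1.987×10⁻³ kcal mol⁻¹ K⁻¹ and T = 300 K gives K ≈ 2.35.

K ≈ 2.35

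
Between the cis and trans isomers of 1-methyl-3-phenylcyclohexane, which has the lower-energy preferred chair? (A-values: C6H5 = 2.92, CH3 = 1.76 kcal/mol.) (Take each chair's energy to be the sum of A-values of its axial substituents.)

At 1,3 positions (parity same): cis → (e,e or a,a); trans → (a,e or e,a).
Best chair for cis: E = 0.00 kcal/mol; best chair for trans: E = 1.76 kcal/mol.
The cis isomer is lower by 1.76 kcal/mol.

cis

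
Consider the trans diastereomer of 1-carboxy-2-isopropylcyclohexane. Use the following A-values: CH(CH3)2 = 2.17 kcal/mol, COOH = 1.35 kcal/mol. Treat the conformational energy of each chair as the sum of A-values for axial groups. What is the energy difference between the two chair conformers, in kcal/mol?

3.52 kcal/mol

C1 and C2 have opposite parity, so for the trans isomer the two substituents are e,e in one chair and a,a in the other.
Chair I (isopropyl axial, carboxyl axial): E = 3.52 kcal/mol.
Chair II (isopropyl equatorial, carboxyl equatorial): E = 0.00 kcal/mol.
ΔE = 3.52 − 0.00 = 3.52 kcal/mol; chair II is more stable.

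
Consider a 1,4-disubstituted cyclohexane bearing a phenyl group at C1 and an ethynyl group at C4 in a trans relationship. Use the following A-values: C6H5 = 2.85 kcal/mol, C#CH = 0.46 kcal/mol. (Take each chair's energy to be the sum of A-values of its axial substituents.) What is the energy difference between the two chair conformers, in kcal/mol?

C1 and C4 have opposite parity, so for the trans isomer the two substituents are e,e in one chair and a,a in the other.
Chair I (phenyl axial, ethynyl axial): E = 3.31 kcal/mol.
Chair II (phenyl equatorial, ethynyl equatorial): E = 0.00 kcal/mol.
ΔE = 3.31 − 0.00 = 3.31 kcal/mol; chair II is more stable.

3.31 kcal/mol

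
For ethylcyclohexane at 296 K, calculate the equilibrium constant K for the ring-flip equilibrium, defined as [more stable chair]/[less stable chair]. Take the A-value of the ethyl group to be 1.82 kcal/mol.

K ≈ 22.1

One chair has the ethyl group axial (E = 1.82 kcal/mol) and the other has it equatorial (E = 0).
ΔG = 1.82 kcal/mol between the two chairs.
K = exp(ΔG/RT) with R = 1.987×10⁻³ kcal mol⁻¹ K⁻¹ and T = 296 K gives K ≈ 22.1.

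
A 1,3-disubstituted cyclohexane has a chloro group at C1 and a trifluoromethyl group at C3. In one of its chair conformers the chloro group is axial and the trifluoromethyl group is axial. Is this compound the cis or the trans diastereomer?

C1 and C3 have the same parity, so their axial bonds point in the same direction.
With same-parity carbons, two substituents on the same face are both axial or both equatorial; opposite faces give one of each.
Here the groups are axial/axial → same face → cis.

cis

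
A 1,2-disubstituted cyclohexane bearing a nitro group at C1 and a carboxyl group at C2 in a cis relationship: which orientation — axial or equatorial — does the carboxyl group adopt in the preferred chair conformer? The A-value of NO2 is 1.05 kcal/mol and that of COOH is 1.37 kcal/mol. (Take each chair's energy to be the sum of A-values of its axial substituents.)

equatorial

C1 and C2 have opposite parity, so for the cis isomer the two substituents are one axial and one equatorial in each chair.
Chair I (nitro axial, carboxyl equatorial): E = 1.05 kcal/mol.
Chair II (nitro equatorial, carboxyl axial): E = 1.37 kcal/mol.
Chair I is the more stable (lower-energy) conformer, and in that chair the carboxyl group is equatorial.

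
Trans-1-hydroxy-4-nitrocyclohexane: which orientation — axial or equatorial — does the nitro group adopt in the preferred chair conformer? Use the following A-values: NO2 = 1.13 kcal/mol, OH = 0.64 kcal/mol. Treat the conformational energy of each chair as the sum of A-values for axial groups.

C1 and C4 have opposite parity, so for the trans isomer the two substituents are e,e in one chair and a,a in the other.
Chair I (nitro axial, hydroxyl axial): E = 1.77 kcal/mol.
Chair II (nitro equatorial, hydroxyl equatorial): E = 0.00 kcal/mol.
Chair II is the more stable (lower-energy) conformer, and in that chair the nitro group is equatorial.

equatorial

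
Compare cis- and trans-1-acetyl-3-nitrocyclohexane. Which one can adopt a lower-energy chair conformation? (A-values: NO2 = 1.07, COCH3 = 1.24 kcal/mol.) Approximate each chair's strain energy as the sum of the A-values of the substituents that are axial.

At 1,3 positions (parity same): cis → (e,e or a,a); trans → (a,e or e,a).
Best chair for cis: E = 0.00 kcal/mol; best chair for trans: E = 1.07 kcal/mol.
The cis isomer is lower by 1.07 kcal/mol.

cis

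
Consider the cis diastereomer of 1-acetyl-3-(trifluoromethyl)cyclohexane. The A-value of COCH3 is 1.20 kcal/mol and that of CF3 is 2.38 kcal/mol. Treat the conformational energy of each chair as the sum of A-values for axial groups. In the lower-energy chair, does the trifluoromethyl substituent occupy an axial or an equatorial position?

C1 and C3 have the same parity, so for the cis isomer the two substituents are e,e in one chair and a,a in the other.
Chair I (acetyl axial, trifluoromethyl axial): E = 3.58 kcal/mol.
Chair II (acetyl equatorial, trifluoromethyl equatorial): E = 0.00 kcal/mol.
Chair II is the more stable (lower-energy) conformer, and in that chair the trifluoromethyl group is equatorial.

equatorial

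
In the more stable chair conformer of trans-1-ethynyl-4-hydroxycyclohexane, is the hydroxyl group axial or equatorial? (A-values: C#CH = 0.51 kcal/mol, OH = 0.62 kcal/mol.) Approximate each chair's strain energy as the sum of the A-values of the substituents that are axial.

equatorial

C1 and C4 have opposite parity, so for the trans isomer the two substituents are e,e in one chair and a,a in the other.
Chair I (ethynyl axial, hydroxyl axial): E = 1.13 kcal/mol.
Chair II (ethynyl equatorial, hydroxyl equatorial): E = 0.00 kcal/mol.
Chair II is the more stable (lower-energy) conformer, and in that chair the hydroxyl group is equatorial.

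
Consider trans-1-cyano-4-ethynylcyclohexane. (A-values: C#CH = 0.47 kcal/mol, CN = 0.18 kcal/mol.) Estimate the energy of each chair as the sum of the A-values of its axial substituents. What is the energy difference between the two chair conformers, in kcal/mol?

0.65 kcal/mol

C1 and C4 have opposite parity, so for the trans isomer the two substituents are e,e in one chair and a,a in the other.
Chair I (ethynyl axial, cyano axial): E = 0.65 kcal/mol.
Chair II (ethynyl equatorial, cyano equatorial): E = 0.00 kcal/mol.
ΔE = 0.65 − 0.00 = 0.65 kcal/mol; chair II is more stable.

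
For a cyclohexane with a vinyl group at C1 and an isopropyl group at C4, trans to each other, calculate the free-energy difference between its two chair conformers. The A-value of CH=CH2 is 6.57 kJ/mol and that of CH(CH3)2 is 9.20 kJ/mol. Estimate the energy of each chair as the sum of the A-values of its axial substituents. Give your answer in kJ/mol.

15.77 kJ/mol

C1 and C4 have opposite parity, so for the trans isomer the two substituents are e,e in one chair and a,a in the other.
Chair I (vinyl axial, isopropyl axial): E = 15.77 kJ/mol.
Chair II (vinyl equatorial, isopropyl equatorial): E = 0.00 kJ/mol.
ΔE = 15.77 − 0.00 = 15.77 kJ/mol; chair II is more stable.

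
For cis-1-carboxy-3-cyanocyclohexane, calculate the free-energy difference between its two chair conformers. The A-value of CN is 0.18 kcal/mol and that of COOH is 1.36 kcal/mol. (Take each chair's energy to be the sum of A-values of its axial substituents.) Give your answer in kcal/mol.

C1 and C3 have the same parity, so for the cis isomer the two substituents are e,e in one chair and a,a in the other.
Chair I (cyano axial, carboxyl axial): E = 1.54 kcal/mol.
Chair II (cyano equatorial, carboxyl equatorial): E = 0.00 kcal/mol.
ΔE = 1.54 − 0.00 = 1.54 kcal/mol; chair II is more stable.

1.54 kcal/mol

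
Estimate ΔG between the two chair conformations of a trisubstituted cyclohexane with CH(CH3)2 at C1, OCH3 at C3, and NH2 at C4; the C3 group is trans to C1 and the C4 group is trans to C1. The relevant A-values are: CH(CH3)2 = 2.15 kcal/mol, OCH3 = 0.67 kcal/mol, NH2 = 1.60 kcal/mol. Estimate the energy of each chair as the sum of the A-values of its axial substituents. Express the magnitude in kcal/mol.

3.08 kcal/mol

Chair I (isopropyl axial, methoxy equatorial, amino axial): E = 3.75 kcal/mol.
Chair II (isopropyl equatorial, methoxy axial, amino equatorial): E = 0.67 kcal/mol.
ΔE = 3.75 − 0.67 = 3.08 kcal/mol; chair II is more stable.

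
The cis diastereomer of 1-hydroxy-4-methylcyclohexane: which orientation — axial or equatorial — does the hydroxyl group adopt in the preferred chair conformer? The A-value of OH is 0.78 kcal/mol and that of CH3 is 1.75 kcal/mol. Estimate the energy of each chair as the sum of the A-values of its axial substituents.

C1 and C4 have opposite parity, so for the cis isomer the two substituents are one axial and one equatorial in each chair.
Chair I (hydroxyl axial, methyl equatorial): E = 0.78 kcal/mol.
Chair II (hydroxyl equatorial, methyl axial): E = 1.75 kcal/mol.
Chair I is the more stable (lower-energy) conformer, and in that chair the hydroxyl group is axial.

axial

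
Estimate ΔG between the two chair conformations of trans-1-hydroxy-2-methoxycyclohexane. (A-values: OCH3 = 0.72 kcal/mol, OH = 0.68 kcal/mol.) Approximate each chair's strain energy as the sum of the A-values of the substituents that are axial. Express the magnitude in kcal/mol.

C1 and C2 have opposite parity, so for the trans isomer the two substituents are e,e in one chair and a,a in the other.
Chair I (methoxy axial, hydroxyl axial): E = 1.40 kcal/mol.
Chair II (methoxy equatorial, hydroxyl equatorial): E = 0.00 kcal/mol.
ΔE = 1.40 − 0.00 = 1.40 kcal/mol; chair II is more stable.

1.40 kcal/mol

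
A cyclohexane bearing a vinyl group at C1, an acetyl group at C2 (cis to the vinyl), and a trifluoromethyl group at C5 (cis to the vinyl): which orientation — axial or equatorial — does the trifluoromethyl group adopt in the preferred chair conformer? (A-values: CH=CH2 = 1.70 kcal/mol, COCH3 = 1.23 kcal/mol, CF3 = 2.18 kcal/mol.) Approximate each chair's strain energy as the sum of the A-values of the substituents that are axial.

Chair I (vinyl axial, acetyl equatorial, trifluoromethyl axial): E = 3.88 kcal/mol.
Chair II (vinyl equatorial, acetyl axial, trifluoromethyl equatorial): E = 1.23 kcal/mol.
Chair II is the more stable (lower-energy) conformer, and in that chair the trifluoromethyl group is equatorial.

equatorial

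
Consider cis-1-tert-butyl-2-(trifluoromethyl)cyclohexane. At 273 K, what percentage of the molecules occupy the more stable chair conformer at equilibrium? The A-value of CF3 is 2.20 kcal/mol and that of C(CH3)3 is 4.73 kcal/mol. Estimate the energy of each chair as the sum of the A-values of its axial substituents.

C1 and C2 have opposite parity, so for the cis isomer the two substituents are one axial and one equatorial in each chair.
Chair I (trifluoromethyl axial, tert-butyl equatorial): E = 2.20 kcal/mol; chair II (trifluoromethyl equatorial, tert-butyl axial): E = 4.73 kcal/mol.
ΔG = 2.53 kcal/mol between the two chairs.
K = exp(ΔG/RT) with R = 1.987×10⁻³ kcal mol⁻¹ K⁻¹ and T = 273 K gives K ≈ 106.
Fraction in the lower-energy chair = K/(K+1) = 99.1%.

99.1%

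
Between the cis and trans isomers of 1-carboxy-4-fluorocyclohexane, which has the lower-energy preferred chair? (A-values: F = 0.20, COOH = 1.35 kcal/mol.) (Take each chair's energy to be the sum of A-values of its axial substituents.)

trans

At 1,4 positions (parity opposite): cis → (a,e or e,a); trans → (e,e or a,a).
Best chair for cis: E = 0.20 kcal/mol; best chair for trans: E = 0.00 kcal/mol.
The trans isomer is lower by 0.20 kcal/mol.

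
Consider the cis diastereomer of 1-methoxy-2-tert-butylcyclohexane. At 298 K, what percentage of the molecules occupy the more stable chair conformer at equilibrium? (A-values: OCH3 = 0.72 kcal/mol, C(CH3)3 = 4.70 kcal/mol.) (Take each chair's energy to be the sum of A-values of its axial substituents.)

99.9%

C1 and C2 have opposite parity, so for the cis isomer the two substituents are one axial and one equatorial in each chair.
Chair I (methoxy axial, tert-butyl equatorial): E = 0.72 kcal/mol; chair II (methoxy equatorial, tert-butyl axial): E = 4.70 kcal/mol.
ΔG = 3.98 kcal/mol between the two chairs.
K = exp(ΔG/RT) with R = 1.987×10⁻³ kcal mol⁻¹ K⁻¹ and T = 298 K gives K ≈ 830.
Fraction in the lower-energy chair = K/(K+1) = 99.9%.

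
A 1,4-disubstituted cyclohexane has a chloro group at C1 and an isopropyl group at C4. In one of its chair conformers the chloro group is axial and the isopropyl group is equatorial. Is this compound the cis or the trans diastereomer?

C1 and C4 have opposite parity, so their axial bonds point in opposite directions.
With opposite-parity carbons, two substituents on the same face are one axial and one equatorial; opposite faces give both axial or both equatorial.
Here the groups are axial/equatorial → same face → cis.

cis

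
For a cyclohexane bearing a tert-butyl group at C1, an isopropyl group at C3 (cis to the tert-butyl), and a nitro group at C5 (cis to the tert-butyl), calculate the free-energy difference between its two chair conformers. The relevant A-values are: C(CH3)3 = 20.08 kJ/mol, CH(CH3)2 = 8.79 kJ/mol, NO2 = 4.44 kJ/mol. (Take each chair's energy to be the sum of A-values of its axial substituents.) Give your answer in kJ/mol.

33.31 kJ/mol

Chair I (tert-butyl axial, isopropyl axial, nitro axial): E = 33.31 kJ/mol.
Chair II (tert-butyl equatorial, isopropyl equatorial, nitro equatorial): E = 0.00 kJ/mol.
ΔE = 33.31 − 0.00 = 33.31 kJ/mol; chair II is more stable.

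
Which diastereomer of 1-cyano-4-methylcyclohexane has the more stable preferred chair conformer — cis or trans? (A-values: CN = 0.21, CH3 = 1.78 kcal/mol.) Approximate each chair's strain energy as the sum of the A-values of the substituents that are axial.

At 1,4 positions (parity opposite): cis → (a,e or e,a); trans → (e,e or a,a).
Best chair for cis: E = 0.21 kcal/mol; best chair for trans: E = 0.00 kcal/mol.
The trans isomer is lower by 0.21 kcal/mol.

trans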